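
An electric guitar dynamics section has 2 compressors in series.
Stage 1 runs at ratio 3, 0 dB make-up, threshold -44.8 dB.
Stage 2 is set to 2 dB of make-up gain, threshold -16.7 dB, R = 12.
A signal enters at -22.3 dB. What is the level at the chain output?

-35.3 dB

Stage 1: overshoot 22.5 dB → 22.5/3 = 7.5 dB → -37.3 dB.
Stage 2: below threshold (-37.3 ≤ -16.7); passes unchanged; make-up brings it to -35.3 dB.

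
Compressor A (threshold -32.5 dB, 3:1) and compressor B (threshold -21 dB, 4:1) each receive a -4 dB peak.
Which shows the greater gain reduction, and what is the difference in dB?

A: GR = 28.5 − 28.5/3 = 19 dB.
B: GR = 17 − 17/4 = 12.75 dB.
A applies 6.25 dB more gain reduction.

A, by 6.25 dB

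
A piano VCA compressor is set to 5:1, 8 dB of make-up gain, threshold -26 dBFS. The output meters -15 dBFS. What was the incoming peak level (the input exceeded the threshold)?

-11 dBFS

Before make-up, the level was -15 − 8 = -23 dBFS.
The compressed level sits -23 − (-26) = 3 dB over threshold.
Before 5:1 compression the overshoot was 3 × 5 = 15 dB, so input = -26 + 15 = -11 dBFS.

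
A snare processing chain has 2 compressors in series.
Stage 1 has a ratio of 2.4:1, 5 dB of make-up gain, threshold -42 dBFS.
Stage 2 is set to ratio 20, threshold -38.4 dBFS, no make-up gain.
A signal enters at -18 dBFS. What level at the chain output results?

-37.83 dBFS

Stage 1: overshoot 24 dB → 24/2.4 = 10 dB → -32 dBFS; +5 dB make-up → -27 dBFS.
Stage 2: 11.4 dB above -38.4 dBFS, reduced 20:1 to 0.57 dB above → -37.83 dBFS.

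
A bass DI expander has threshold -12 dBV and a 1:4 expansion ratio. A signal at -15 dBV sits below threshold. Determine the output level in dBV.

Undershoot = (-12) − (-15) = 3 dB.
At 1:4, that expands to 12 dB under threshold.
Output = -12 − 12 = -24 dBV.

-24 dBV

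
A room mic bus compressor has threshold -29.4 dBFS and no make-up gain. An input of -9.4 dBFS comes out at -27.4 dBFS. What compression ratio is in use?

Input overshoot = -9.4 − (-29.4) = 20 dB; output overshoot = -27.4 − (-29.4) = 2 dB.
Ratio = 20 / 2 = 10.

10:1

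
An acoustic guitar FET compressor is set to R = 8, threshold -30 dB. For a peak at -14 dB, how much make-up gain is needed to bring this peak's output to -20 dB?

The peak compresses to -30 + 16/8 = -28 dB.
To reach -20 dB requires -20 − (-28) = 8 dB of make-up.

8 dB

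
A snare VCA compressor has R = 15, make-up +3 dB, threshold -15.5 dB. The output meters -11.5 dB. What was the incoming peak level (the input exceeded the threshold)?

-0.5 dB

Remove make-up: -11.5 − 3 = -14.5 dB.
That's 1 dB above the -15.5 dB threshold.
Before 15:1 compression the overshoot was 1 × 15 = 15 dB, so input = -15.5 + 15 = -0.5 dB.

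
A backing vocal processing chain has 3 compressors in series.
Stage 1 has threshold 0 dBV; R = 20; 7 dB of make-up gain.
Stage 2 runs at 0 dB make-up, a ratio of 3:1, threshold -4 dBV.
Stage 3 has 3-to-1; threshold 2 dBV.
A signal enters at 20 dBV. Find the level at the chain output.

Stage 1: 20 dB above 0 dBV, reduced 20:1 to 1 dB above → 1 dBV; +7 dB make-up → 8 dBV.
Stage 2: 8 dBV is 12 dB over -4 dBV; at 3:1 that becomes 4 dB over, giving 0 dBV.
Stage 3: 0 dBV ≤ 2 dBV, so stage 3 doesn't engage; output 0 dBV.

0 dBV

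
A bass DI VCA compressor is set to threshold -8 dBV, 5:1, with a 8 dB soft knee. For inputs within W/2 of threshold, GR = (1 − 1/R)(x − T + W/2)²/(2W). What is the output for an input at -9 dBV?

x − T + W/2 = -9 − (-8) + 4 = 3.
GR = (1 − 1/5) × 3² / 16 = 0.8 × 9 / 16 = 0.45 dB.
Output = -9 − 0.45 = -9.45 dBV.

-9.45 dBV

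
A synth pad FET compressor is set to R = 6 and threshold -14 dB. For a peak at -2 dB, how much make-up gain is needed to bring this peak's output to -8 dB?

The peak compresses to -14 + 12/6 = -12 dB.
To reach -8 dB requires -8 − (-12) = 4 dB of make-up.

4 dB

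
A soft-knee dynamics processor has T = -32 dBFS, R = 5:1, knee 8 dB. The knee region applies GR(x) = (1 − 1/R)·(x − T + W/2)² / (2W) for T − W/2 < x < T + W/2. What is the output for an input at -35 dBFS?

-35.05 dBFS

x − T + W/2 = -35 − (-32) + 4 = 1.
GR = (1 − 1/5) × 1² / 16 = 0.8 × 1 / 16 = 0.05 dB.
Output = -35 − 0.05 = -35.05 dBFS.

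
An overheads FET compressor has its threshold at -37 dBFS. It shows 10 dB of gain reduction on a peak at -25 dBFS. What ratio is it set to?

6:1

Input overshoot = -25 − (-37) = 12 dB.
Output overshoot = 12 − 10 = 2 dB.
Ratio = input overshoot / output overshoot = 12 / 2 = 6.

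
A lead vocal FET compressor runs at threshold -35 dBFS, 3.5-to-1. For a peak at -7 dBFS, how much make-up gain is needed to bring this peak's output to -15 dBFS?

The peak compresses to -35 + 28/3.5 = -27 dBFS.
To reach -15 dBFS requires -15 − (-27) = 12 dB of make-up.

12 dB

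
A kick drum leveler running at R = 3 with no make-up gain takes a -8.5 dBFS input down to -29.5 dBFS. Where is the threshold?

-40 dBFS

Input is 31.5 dB above T (since output overshoot × R = input overshoot: (-29.5 − T)·3 = -8.5 − T gives T = -40 dBFS).
Check: -40 + (-8.5 − (-40))/3 = -40 + 10.5 = -29.5 dBFS. ✓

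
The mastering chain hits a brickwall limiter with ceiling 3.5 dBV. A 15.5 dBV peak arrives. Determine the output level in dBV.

The limiter clamps the peak to its 3.5 dBV ceiling.

3.5 dBV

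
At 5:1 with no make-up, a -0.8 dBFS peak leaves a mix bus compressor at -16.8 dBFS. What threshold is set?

Gain reduction = -0.8 − (-16.8) = 16 dB; output overshoot = GR / (R − 1) = 16 / 4 = 4 dB.
Threshold = output − output overshoot = -16.8 − 4 = -20.8 dBFS.

-20.8 dBFS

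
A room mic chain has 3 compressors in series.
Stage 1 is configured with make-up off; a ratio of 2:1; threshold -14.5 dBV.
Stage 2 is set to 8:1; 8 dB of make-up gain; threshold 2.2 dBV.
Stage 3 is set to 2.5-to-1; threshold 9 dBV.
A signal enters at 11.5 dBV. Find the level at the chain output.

6.5 dBV

Stage 1: overshoot 26 dB → 26/2 = 13 dB → -1.5 dBV.
Stage 2: -1.5 dBV is at or below the 2.2 dBV threshold — no compression; make-up brings it to 6.5 dBV.
Stage 3: 6.5 dBV is at or below the 9 dBV threshold — no compression; output 6.5 dBV.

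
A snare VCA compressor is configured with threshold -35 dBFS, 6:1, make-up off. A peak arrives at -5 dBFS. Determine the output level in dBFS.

-5 dBFS sits 30 dB over threshold.
6:1 compression reduces that to 30/6 = 5 dB over.
Output = -35 + 5 = -30 dBFS.

-30 dBFS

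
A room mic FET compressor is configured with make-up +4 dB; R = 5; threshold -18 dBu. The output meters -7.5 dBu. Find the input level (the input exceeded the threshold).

14.5 dBu

Before make-up, the level was -7.5 − 4 = -11.5 dBu.
Post-compression overshoot = -11.5 − (-18) = 6.5 dB.
Undo the ratio: input overshoot = 6.5 × 5 = 32.5 dB, giving input = 14.5 dBu.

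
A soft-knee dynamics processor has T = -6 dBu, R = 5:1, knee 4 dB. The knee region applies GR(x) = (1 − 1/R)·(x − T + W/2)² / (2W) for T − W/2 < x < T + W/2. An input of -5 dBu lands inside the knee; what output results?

-5.9 dBu

x − T + W/2 = -5 − (-6) + 2 = 3.
GR = (1 − 1/5) × 3² / 8 = 0.8 × 9 / 8 = 0.9 dB.
Output = -5 − 0.9 = -5.9 dBu.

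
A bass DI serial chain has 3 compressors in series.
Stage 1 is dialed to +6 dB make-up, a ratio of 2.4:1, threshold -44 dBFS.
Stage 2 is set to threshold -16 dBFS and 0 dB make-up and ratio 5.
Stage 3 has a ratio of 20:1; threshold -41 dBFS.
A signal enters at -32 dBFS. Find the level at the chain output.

Stage 1: overshoot 12 dB → 12/2.4 = 5 dB → -39 dBFS; +6 dB make-up → -33 dBFS.
Stage 2: -33 dBFS ≤ -16 dBFS, so stage 2 doesn't engage; output -33 dBFS.
Stage 3: -33 dBFS is 8 dB over -41 dBFS; at 20:1 that becomes 0.4 dB over, giving -40.6 dBFS.

-40.6 dBFS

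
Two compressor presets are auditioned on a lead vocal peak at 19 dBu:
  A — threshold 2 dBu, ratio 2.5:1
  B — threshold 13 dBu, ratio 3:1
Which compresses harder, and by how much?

A, by 6.2 dB

A: overshoot 17 dB → output overshoot 6.8 dB → GR 10.2 dB.
B: overshoot 6 dB → output overshoot 2 dB → GR 4 dB.
A applies 6.2 dB more gain reduction.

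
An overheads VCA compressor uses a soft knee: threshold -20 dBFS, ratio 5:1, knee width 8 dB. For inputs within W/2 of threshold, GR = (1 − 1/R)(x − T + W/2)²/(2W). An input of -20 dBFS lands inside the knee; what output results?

x − T + W/2 = -20 − (-20) + 4 = 4.
GR = (1 − 1/5) × 4² / 16 = 0.8 × 16 / 16 = 0.8 dB.
Output = -20 − 0.8 = -20.8 dBFS.

-20.8 dBFS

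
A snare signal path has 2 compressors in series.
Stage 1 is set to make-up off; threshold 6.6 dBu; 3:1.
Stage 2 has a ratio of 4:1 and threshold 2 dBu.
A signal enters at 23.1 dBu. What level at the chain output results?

4.525 dBu

Stage 1: 23.1 dBu is 16.5 dB over 6.6 dBu; at 3:1 that becomes 5.5 dB over, giving 12.1 dBu.
Stage 2: overshoot 10.1 dB → 10.1/4 = 2.525 dB → 4.525 dBu.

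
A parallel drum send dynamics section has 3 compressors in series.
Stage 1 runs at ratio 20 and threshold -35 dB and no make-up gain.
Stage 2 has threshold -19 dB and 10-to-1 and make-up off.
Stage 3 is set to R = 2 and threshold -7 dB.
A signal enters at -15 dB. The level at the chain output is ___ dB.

-34 dB

Stage 1: -15 dB is 20 dB over -35 dB; at 20:1 that becomes 1 dB over, giving -34 dB.
Stage 2: -34 dB ≤ -19 dB, so stage 2 doesn't engage; output -34 dB.
Stage 3: -34 dB is at or below the -7 dB threshold — no compression; output -34 dB.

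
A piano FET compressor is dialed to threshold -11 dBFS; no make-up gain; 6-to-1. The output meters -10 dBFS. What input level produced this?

-5 dBFS

That's 1 dB above the -11 dBFS threshold.
Input overshoot = R × output overshoot = 6 dB → input = -11 + 6 = -5 dBFS.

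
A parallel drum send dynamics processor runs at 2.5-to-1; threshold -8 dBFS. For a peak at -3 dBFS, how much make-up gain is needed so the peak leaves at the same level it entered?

Without make-up, output = threshold + overshoot/2.5 = -8 + 2 = -6 dBFS.
Gap to target: 3 dB.

3 dB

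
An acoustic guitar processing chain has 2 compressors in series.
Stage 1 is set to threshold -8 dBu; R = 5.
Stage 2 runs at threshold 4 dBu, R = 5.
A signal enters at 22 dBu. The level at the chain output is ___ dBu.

-2 dBu

Stage 1: 22 dBu is 30 dB over -8 dBu; at 5:1 that becomes 6 dB over, giving -2 dBu.
Stage 2: -2 dBu ≤ 4 dBu, so stage 2 doesn't engage; output -2 dBu.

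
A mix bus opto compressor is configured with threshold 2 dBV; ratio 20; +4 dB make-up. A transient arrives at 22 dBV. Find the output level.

The input is 20 dB above the 2 dBV threshold.
The 20 dB excess becomes 1 dB after 20:1 reduction.
So the level is 2 + 1 = 3 dBV; make-up adds 4 dB, giving 7 dBV.

7 dBV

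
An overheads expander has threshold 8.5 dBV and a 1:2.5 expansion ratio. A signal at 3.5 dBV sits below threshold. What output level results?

-4 dBV

Below threshold, a 1:2.5 expander applies gain = (2.5−1)×(T − x) of attenuation.
(2.5−1) × 5 = 7.5 dB, so output = 3.5 − 7.5 = -4 dBV.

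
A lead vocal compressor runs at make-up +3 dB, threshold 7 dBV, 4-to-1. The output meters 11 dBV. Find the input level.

Stripping the +3 dB make-up gives 8 dBV at the gain stage.
Post-compression overshoot = 8 − 7 = 1 dB.
Input overshoot = R × output overshoot = 4 dB → input = 7 + 4 = 11 dBV.

11 dBV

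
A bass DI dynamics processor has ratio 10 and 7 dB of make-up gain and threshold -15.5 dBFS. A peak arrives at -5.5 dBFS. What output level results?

-5.5 dBFS sits 10 dB over threshold.
10:1 compression reduces that to 10/10 = 1 dB over.
Output = -15.5 + 1 = -14.5 dBFS; make-up adds 7 dB, giving -7.5 dBFS.

-7.5 dBFS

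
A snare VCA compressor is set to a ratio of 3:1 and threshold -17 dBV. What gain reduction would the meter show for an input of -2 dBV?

-2 dBV exceeds the threshold by 15 dB.
After 3:1 compression the overshoot becomes 15/3 = 5 dB.
Gain reduction = 15 − 5 = 10 dB.

10 dB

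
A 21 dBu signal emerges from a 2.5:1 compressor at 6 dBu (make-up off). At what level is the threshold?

-4 dBu

Gain reduction = 21 − 6 = 15 dB; output overshoot = GR / (R − 1) = 15 / 1.5 = 10 dB.
Threshold = output − output overshoot = 6 − 10 = -4 dBu.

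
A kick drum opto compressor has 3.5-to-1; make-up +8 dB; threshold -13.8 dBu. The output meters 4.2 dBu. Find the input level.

21.2 dBu

Stripping the +8 dB make-up gives -3.8 dBu at the gain stage.
That's 10 dB above the -13.8 dBu threshold.
Before 3.5:1 compression the overshoot was 10 × 3.5 = 35 dB, so input = -13.8 + 35 = 21.2 dBu.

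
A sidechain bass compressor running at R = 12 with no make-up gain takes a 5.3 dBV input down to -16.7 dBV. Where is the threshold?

Input is 24 dB above T (since output overshoot × R = input overshoot: (-16.7 − T)·12 = 5.3 − T gives T = -18.7 dBV).
Check: -18.7 + (5.3 − (-18.7))/12 = -18.7 + 2 = -16.7 dBV. ✓

-18.7 dBV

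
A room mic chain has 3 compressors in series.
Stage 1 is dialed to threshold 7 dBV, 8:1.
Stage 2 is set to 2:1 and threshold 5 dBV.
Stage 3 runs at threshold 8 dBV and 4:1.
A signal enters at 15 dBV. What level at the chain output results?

6.5 dBV

Stage 1: 8 dB above 7 dBV, reduced 8:1 to 1 dB above → 8 dBV.
Stage 2: 3 dB above 5 dBV, reduced 2:1 to 1.5 dB above → 6.5 dBV.
Stage 3: 6.5 dBV ≤ 8 dBV, so stage 3 doesn't engage; output 6.5 dBV.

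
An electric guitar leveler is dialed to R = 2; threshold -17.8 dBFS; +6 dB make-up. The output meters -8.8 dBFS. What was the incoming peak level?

-11.8 dBFS

Before make-up, the level was -8.8 − 6 = -14.8 dBFS.
Post-compression overshoot = -14.8 − (-17.8) = 3 dB.
Input overshoot = R × output overshoot = 6 dB → input = -17.8 + 6 = -11.8 dBFS.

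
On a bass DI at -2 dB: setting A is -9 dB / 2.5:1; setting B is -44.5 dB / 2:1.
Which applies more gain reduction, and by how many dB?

A: 7 dB over, compressed to 2.8 dB over, so 4.2 dB of GR.
B: 42.5 dB over, compressed to 21.25 dB over, so 21.25 dB of GR.
B applies 17.05 dB more gain reduction.

B, by 17.05 dB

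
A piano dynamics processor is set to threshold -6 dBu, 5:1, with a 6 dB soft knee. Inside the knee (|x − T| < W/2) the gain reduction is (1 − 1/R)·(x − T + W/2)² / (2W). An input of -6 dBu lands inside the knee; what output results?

-6.6 dBu

x − T + W/2 = -6 − (-6) + 3 = 3.
GR = (1 − 1/5) × 3² / 12 = 0.8 × 9 / 12 = 0.6 dB.
Output = -6 − 0.6 = -6.6 dBu.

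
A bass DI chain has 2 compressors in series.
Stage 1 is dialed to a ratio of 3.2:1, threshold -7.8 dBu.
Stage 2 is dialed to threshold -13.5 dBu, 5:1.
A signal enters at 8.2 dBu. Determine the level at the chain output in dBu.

-11.36 dBu

Stage 1: 16 dB above -7.8 dBu, reduced 3.2:1 to 5 dB above → -2.8 dBu.
Stage 2: 10.7 dB above -13.5 dBu, reduced 5:1 to 2.14 dB above → -11.36 dBu.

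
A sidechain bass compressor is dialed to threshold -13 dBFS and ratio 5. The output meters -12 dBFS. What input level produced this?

-8 dBFS

The compressed level sits -12 − (-13) = 1 dB over threshold.
Before 5:1 compression the overshoot was 1 × 5 = 5 dB, so input = -13 + 5 = -8 dBFS.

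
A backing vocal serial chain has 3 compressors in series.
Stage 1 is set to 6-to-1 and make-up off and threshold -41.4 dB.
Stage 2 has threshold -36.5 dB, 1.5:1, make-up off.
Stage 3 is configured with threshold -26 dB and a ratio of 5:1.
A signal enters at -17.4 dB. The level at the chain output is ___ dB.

Stage 1: overshoot 24 dB → 24/6 = 4 dB → -37.4 dB.
Stage 2: -37.4 dB ≤ -36.5 dB, so stage 2 doesn't engage; output -37.4 dB.
Stage 3: -37.4 dB is at or below the -26 dB threshold — no compression; output -37.4 dB.

-37.4 dB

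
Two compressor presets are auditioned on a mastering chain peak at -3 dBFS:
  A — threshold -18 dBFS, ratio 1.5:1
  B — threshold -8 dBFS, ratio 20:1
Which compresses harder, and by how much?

A: GR = 15 − 15/1.5 = 5 dB.
B: GR = 5 − 5/20 = 4.75 dB.
A applies 0.25 dB more gain reduction.

A, by 0.25 dB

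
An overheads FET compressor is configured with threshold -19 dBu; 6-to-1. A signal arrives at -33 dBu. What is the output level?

-33 dBu is 14 dB below the -19 dBu threshold, so no gain reduction is applied.
Output = input = -33 dBu.

-33 dBu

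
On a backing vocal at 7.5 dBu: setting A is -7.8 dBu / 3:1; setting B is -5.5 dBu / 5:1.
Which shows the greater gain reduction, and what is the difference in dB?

A: GR = 15.3 − 15.3/3 = 10.2 dB.
B: GR = 13 − 13/5 = 10.4 dB.
B reduces 0.2 dB more.

B, by 0.2 dB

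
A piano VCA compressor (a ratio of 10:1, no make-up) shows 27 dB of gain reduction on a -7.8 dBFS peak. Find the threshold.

Let T be the threshold. Output overshoot = (input overshoot)/R, so -34.8 − T = (-7.8 − T)/10.
10·(-34.8 − T) = -7.8 − T → 9·T = -348 − (-7.8) = -340.2.
T = -340.2/9 = -37.8 dBFS.

-37.8 dBFS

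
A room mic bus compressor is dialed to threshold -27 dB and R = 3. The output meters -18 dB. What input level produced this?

The compressed level sits -18 − (-27) = 9 dB over threshold.
Input overshoot = R × output overshoot = 27 dB → input = -27 + 27 = 0 dB.

0 dB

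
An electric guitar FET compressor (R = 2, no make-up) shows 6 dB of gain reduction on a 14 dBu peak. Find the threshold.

Gain reduction = 14 − 8 = 6 dB; output overshoot = GR / (R − 1) = 6 / 1 = 6 dB.
Threshold = output − output overshoot = 8 − 6 = 2 dBu.

2 dBu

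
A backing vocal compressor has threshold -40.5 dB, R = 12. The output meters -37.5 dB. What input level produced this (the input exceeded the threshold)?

Post-compression overshoot = -37.5 − (-40.5) = 3 dB.
Undo the ratio: input overshoot = 3 × 12 = 36 dB, giving input = -4.5 dB.

-4.5 dB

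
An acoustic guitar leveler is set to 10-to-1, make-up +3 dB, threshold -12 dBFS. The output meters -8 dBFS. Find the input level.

-2 dBFS

Remove make-up: -8 − 3 = -11 dBFS.
The compressed level sits -11 − (-12) = 1 dB over threshold.
Input overshoot = R × output overshoot = 10 dB → input = -12 + 10 = -2 dBFS.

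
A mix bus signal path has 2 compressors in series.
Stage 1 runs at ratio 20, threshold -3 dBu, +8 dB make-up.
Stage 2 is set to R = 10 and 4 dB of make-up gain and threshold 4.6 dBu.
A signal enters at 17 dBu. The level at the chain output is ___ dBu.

8.74 dBu

Stage 1: 17 dBu is 20 dB over -3 dBu; at 20:1 that becomes 1 dB over, giving -2 dBu; +8 dB make-up → 6 dBu.
Stage 2: overshoot 1.4 dB → 1.4/10 = 0.14 dB → 4.74 dBu; +4 dB make-up → 8.74 dBu.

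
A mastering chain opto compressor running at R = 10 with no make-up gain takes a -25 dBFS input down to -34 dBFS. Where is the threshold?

-35 dBFS

Let T be the threshold. Output overshoot = (input overshoot)/R, so -34 − T = (-25 − T)/10.
10·(-34 − T) = -25 − T → 9·T = -340 − (-25) = -315.
T = -315/9 = -35 dBFS.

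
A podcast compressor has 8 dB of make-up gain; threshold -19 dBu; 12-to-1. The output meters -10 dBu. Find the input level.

Remove make-up: -10 − 8 = -18 dBu.
Post-compression overshoot = -18 − (-19) = 1 dB.
Input overshoot = R × output overshoot = 12 dB → input = -19 + 12 = -7 dBu.

-7 dBu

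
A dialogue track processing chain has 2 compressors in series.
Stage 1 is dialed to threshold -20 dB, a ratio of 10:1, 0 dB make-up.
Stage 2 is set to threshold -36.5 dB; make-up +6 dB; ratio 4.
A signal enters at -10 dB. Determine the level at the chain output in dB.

-26.125 dB

Stage 1: overshoot 10 dB → 10/10 = 1 dB → -19 dB.
Stage 2: overshoot 17.5 dB → 17.5/4 = 4.375 dB → -32.125 dB; +6 dB make-up → -26.125 dB.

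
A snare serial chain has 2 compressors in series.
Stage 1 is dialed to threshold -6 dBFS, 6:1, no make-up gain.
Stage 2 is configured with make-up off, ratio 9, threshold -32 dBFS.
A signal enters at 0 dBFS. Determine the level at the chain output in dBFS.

-29 dBFS

Stage 1: 0 dBFS is 6 dB over -6 dBFS; at 6:1 that becomes 1 dB over, giving -5 dBFS.
Stage 2: overshoot 27 dB → 27/9 = 3 dB → -29 dBFS.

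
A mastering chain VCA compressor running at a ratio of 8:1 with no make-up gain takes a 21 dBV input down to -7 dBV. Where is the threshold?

-11 dBV

Input is 32 dB above T (since output overshoot × R = input overshoot: (-7 − T)·8 = 21 − T gives T = -11 dBV).
Check: -11 + (21 − (-11))/8 = -11 + 4 = -7 dBV. ✓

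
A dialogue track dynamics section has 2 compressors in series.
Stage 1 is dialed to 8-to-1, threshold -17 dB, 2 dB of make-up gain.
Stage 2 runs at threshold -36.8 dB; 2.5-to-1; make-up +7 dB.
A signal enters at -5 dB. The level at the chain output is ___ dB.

Stage 1: -5 dB is 12 dB over -17 dB; at 8:1 that becomes 1.5 dB over, giving -15.5 dB; +2 dB make-up → -13.5 dB.
Stage 2: -13.5 dB is 23.3 dB over -36.8 dB; at 2.5:1 that becomes 9.32 dB over, giving -27.48 dB; +7 dB make-up → -20.48 dB.

-20.48 dB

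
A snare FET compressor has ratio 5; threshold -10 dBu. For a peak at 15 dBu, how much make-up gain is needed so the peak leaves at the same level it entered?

Without make-up, output = threshold + overshoot/5 = -10 + 5 = -5 dBu.
Gap to target: 20 dB.

20 dB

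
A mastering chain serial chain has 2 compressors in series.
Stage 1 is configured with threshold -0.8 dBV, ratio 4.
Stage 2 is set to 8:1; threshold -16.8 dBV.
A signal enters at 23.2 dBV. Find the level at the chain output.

-14.05 dBV

Stage 1: 23.2 dBV is 24 dB over -0.8 dBV; at 4:1 that becomes 6 dB over, giving 5.2 dBV.
Stage 2: overshoot 22 dB → 22/8 = 2.75 dB → -14.05 dBV.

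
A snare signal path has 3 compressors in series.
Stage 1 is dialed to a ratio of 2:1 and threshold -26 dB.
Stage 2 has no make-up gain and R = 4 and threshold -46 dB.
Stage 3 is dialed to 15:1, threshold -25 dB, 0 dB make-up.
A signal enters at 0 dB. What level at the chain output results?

-37.75 dB

Stage 1: 26 dB above -26 dB, reduced 2:1 to 13 dB above → -13 dB.
Stage 2: overshoot 33 dB → 33/4 = 8.25 dB → -37.75 dB.
Stage 3: -37.75 dB is at or below the -25 dB threshold — no compression; output -37.75 dB.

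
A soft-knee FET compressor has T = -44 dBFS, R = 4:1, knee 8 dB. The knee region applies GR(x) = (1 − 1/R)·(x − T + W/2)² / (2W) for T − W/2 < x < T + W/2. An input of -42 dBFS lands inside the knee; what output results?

-43.6875 dBFS

x − T + W/2 = -42 − (-44) + 4 = 6.
GR = (1 − 1/4) × 6² / 16 = 0.75 × 36 / 16 = 1.6875 dB.
Output = -42 − 1.6875 = -43.6875 dBFS.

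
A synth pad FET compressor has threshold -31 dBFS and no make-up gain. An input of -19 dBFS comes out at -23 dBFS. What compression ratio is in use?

1.5:1

Input overshoot = -19 − (-31) = 12 dB; output overshoot = -23 − (-31) = 8 dB.
Ratio = 12 / 8 = 1.5.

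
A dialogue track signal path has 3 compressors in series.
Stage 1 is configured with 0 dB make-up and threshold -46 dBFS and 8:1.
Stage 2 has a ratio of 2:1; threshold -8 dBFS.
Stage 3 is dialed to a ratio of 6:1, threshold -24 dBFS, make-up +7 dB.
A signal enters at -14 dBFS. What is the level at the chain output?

Stage 1: overshoot 32 dB → 32/8 = 4 dB → -42 dBFS.
Stage 2: -42 dBFS ≤ -8 dBFS, so stage 2 doesn't engage; output -42 dBFS.
Stage 3: -42 dBFS ≤ -24 dBFS, so stage 3 doesn't engage; make-up brings it to -35 dBFS.

-35 dBFS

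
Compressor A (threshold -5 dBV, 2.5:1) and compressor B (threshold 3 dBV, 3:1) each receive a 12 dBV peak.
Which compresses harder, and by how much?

A: 17 dB over, compressed to 6.8 dB over, so 10.2 dB of GR.
B: 9 dB over, compressed to 3 dB over, so 6 dB of GR.
A reduces 4.2 dB more.

A, by 4.2 dB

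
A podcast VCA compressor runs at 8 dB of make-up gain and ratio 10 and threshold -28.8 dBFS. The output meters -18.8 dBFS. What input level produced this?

Before make-up, the level was -18.8 − 8 = -26.8 dBFS.
Post-compression overshoot = -26.8 − (-28.8) = 2 dB.
Input overshoot = R × output overshoot = 20 dB → input = -28.8 + 20 = -8.8 dBFS.

-8.8 dBFS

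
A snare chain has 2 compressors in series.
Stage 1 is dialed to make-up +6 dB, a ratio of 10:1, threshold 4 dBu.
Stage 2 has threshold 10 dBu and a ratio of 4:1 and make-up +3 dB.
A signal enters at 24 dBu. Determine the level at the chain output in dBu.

13.5 dBu

Stage 1: overshoot 20 dB → 20/10 = 2 dB → 6 dBu; +6 dB make-up → 12 dBu.
Stage 2: 2 dB above 10 dBu, reduced 4:1 to 0.5 dB above → 10.5 dBu; +3 dB make-up → 13.5 dBu.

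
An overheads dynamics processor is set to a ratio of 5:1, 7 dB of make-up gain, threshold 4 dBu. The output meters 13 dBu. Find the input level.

Stripping the +7 dB make-up gives 6 dBu at the gain stage.
Post-compression overshoot = 6 − 4 = 2 dB.
Undo the ratio: input overshoot = 2 × 5 = 10 dB, giving input = 14 dBu.

14 dBu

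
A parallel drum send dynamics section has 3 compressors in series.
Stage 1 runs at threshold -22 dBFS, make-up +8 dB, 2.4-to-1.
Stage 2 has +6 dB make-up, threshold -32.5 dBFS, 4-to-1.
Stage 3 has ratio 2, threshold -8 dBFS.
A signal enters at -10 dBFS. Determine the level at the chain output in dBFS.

-20.625 dBFS

Stage 1: overshoot 12 dB → 12/2.4 = 5 dB → -17 dBFS; +8 dB make-up → -9 dBFS.
Stage 2: -9 dBFS is 23.5 dB over -32.5 dBFS; at 4:1 that becomes 5.875 dB over, giving -26.625 dBFS; +6 dB make-up → -20.625 dBFS.
Stage 3: below threshold (-20.625 ≤ -8); passes unchanged; output -20.625 dBFS.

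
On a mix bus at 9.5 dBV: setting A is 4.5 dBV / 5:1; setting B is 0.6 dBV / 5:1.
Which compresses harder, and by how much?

A: overshoot 5 dB → output overshoot 1 dB → GR 4 dB.
B: overshoot 8.9 dB → output overshoot 1.78 dB → GR 7.12 dB.
B applies 3.12 dB more gain reduction.

B, by 3.12 dB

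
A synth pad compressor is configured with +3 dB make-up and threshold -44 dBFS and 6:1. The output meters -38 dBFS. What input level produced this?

-26 dBFS

Stripping the +3 dB make-up gives -41 dBFS at the gain stage.
That's 3 dB above the -44 dBFS threshold.
Input overshoot = R × output overshoot = 18 dB → input = -44 + 18 = -26 dBFS.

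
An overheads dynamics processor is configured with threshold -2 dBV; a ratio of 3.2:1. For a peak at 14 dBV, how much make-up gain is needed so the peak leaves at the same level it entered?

Without make-up, output = threshold + overshoot/3.2 = -2 + 5 = 3 dBV.
Gap to target: 11 dB.

11 dB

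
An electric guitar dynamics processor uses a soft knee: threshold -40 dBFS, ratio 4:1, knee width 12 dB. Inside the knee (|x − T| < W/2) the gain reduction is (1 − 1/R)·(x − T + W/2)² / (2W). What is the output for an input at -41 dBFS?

-41.78125 dBFS

x − T + W/2 = -41 − (-40) + 6 = 5.
GR = (1 − 1/4) × 5² / 24 = 0.75 × 25 / 24 = 0.78125 dB.
Output = -41 − 0.78125 = -41.78125 dBFS.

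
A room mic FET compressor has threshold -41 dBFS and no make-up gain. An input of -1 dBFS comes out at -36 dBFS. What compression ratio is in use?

Input overshoot = -1 − (-41) = 40 dB; output overshoot = -36 − (-41) = 5 dB.
Ratio = 40 / 5 = 8.

8:1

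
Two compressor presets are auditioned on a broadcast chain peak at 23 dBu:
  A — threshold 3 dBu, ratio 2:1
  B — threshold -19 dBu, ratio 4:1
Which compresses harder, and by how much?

A: overshoot 20 dB → output overshoot 10 dB → GR 10 dB.
B: overshoot 42 dB → output overshoot 10.5 dB → GR 31.5 dB.
Difference: 21.5 dB in favour of B.

B, by 21.5 dB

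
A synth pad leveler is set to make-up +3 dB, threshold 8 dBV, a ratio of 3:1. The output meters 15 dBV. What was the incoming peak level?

Remove make-up: 15 − 3 = 12 dBV.
The compressed level sits 12 − 8 = 4 dB over threshold.
Input overshoot = R × output overshoot = 12 dB → input = 8 + 12 = 20 dBV.

20 dBV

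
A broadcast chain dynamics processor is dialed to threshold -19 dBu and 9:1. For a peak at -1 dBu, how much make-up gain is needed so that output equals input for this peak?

16 dB

The peak compresses to -19 + 18/9 = -17 dBu.
To reach -1 dBu requires -1 − (-17) = 16 dB of make-up.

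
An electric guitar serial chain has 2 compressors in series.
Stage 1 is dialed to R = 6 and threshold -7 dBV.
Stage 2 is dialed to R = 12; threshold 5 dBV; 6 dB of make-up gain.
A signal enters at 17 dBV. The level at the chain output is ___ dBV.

Stage 1: overshoot 24 dB → 24/6 = 4 dB → -3 dBV.
Stage 2: -3 dBV is at or below the 5 dBV threshold — no compression; make-up brings it to 3 dBV.

3 dBV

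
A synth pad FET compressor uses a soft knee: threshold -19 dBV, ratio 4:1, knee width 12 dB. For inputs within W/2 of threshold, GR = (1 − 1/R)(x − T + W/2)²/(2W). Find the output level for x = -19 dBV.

x − T + W/2 = -19 − (-19) + 6 = 6.
GR = (1 − 1/4) × 6² / 24 = 0.75 × 36 / 24 = 1.125 dB.
Output = -19 − 1.125 = -20.125 dBV.

-20.125 dBV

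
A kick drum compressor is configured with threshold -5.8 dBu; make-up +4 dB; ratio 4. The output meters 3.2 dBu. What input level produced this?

Stripping the +4 dB make-up gives -0.8 dBu at the gain stage.
That's 5 dB above the -5.8 dBu threshold.
Input overshoot = R × output overshoot = 20 dB → input = -5.8 + 20 = 14.2 dBu.

14.2 dBu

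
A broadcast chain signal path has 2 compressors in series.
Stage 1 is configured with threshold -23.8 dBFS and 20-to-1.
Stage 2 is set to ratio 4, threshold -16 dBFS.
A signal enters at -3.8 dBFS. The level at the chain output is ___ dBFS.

-22.8 dBFS

Stage 1: -3.8 dBFS is 20 dB over -23.8 dBFS; at 20:1 that becomes 1 dB over, giving -22.8 dBFS.
Stage 2: below threshold (-22.8 ≤ -16); passes unchanged; output -22.8 dBFS.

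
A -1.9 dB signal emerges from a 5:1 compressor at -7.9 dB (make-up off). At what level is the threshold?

Input is 7.5 dB above T (since output overshoot × R = input overshoot: (-7.9 − T)·5 = -1.9 − T gives T = -9.4 dB).
Check: -9.4 + (-1.9 − (-9.4))/5 = -9.4 + 1.5 = -7.9 dB. ✓

-9.4 dB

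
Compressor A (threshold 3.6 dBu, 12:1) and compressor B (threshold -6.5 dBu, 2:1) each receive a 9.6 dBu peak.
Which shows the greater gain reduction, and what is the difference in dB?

A: GR = 6 − 6/12 = 5.5 dB.
B: GR = 16.1 − 16.1/2 = 8.05 dB.
B reduces 2.55 dB more.

B, by 2.55 dB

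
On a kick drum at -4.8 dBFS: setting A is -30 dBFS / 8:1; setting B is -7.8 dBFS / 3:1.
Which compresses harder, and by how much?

A, by 20.05 dB

A: GR = 25.2 − 25.2/8 = 22.05 dB.
B: GR = 3 − 3/3 = 2 dB.
Difference: 20.05 dB in favour of A.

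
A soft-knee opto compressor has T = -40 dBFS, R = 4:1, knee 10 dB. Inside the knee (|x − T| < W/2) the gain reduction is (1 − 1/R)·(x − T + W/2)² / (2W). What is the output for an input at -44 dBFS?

x − T + W/2 = -44 − (-40) + 5 = 1.
GR = (1 − 1/4) × 1² / 20 = 0.75 × 1 / 20 = 0.0375 dB.
Output = -44 − 0.0375 = -44.0375 dBFS.

-44.0375 dBFS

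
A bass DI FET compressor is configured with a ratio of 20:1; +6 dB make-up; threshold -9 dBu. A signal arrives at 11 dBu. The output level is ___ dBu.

The input is 20 dB above the -9 dBu threshold.
At 20:1 the overshoot is divided by 20, leaving 1 dB above threshold.
Output = -9 + 1 = -8 dBu; make-up adds 6 dB, giving -2 dBu.

-2 dBu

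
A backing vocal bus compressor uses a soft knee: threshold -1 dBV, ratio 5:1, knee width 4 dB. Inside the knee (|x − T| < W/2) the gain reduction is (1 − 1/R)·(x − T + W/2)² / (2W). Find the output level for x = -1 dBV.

x − T + W/2 = -1 − (-1) + 2 = 2.
GR = (1 − 1/5) × 2² / 8 = 0.8 × 4 / 8 = 0.4 dB.
Output = -1 − 0.4 = -1.4 dBV.

-1.4 dBV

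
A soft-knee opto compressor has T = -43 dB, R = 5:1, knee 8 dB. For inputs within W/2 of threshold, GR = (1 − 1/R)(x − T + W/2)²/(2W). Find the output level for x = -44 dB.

-44.45 dB

x − T + W/2 = -44 − (-43) + 4 = 3.
GR = (1 − 1/5) × 3² / 16 = 0.8 × 9 / 16 = 0.45 dB.
Output = -44 − 0.45 = -44.45 dB.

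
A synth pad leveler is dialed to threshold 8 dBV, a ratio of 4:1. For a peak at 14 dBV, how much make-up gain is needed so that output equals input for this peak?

4.5 dB

Overshoot 6 dB → 6/4 = 1.5 dB after compression, so the compressed level is 8 + 1.5 = 9.5 dBV.
Make-up = target − compressed = 14 − 9.5 = 4.5 dB.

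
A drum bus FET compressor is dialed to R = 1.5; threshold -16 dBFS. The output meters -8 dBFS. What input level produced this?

-4 dBFS

That's 8 dB above the -16 dBFS threshold.
Input overshoot = R × output overshoot = 12 dB → input = -16 + 12 = -4 dBFS.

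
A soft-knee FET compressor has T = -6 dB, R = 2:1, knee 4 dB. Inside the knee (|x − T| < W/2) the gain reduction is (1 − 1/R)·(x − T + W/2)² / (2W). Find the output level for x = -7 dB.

x − T + W/2 = -7 − (-6) + 2 = 1.
GR = (1 − 1/2) × 1² / 8 = 0.5 × 1 / 8 = 0.0625 dB.
Output = -7 − 0.0625 = -7.0625 dB.

-7.0625 dB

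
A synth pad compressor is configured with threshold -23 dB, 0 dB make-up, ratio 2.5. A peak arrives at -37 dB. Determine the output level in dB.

-37 dB

-37 dB is 14 dB below the -23 dB threshold, so no gain reduction is applied.
Output = input = -37 dB.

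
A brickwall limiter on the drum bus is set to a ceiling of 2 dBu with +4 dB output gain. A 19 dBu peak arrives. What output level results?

A brickwall limiter is an ∞:1 compressor: any input above the ceiling is clamped to 2 dBu.
Output gain then adds 4 dB: 2 + 4 = 6 dBu.

6 dBu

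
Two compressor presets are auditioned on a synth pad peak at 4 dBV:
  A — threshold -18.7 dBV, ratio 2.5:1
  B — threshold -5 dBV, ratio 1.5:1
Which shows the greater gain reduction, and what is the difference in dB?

A, by 10.62 dB

A: GR = 22.7 − 22.7/2.5 = 13.62 dB.
B: GR = 9 − 9/1.5 = 3 dB.
A applies 10.62 dB more gain reduction.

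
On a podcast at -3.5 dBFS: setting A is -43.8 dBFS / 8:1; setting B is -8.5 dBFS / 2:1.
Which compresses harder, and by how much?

A, by 32.7625 dB

A: GR = 40.3 − 40.3/8 = 35.2625 dB.
B: GR = 5 − 5/2 = 2.5 dB.
A applies 32.7625 dB more gain reduction.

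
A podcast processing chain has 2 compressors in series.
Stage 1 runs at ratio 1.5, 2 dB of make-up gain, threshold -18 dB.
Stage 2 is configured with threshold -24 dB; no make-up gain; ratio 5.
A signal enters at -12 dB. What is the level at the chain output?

-21.6 dB

Stage 1: -12 dB is 6 dB over -18 dB; at 1.5:1 that becomes 4 dB over, giving -14 dB; +2 dB make-up → -12 dB.
Stage 2: 12 dB above -24 dB, reduced 5:1 to 2.4 dB above → -21.6 dB.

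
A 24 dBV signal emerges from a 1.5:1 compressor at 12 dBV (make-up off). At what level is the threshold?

Gain reduction = 24 − 12 = 12 dB; output overshoot = GR / (R − 1) = 12 / 0.5 = 24 dB.
Threshold = output − output overshoot = 12 − 24 = -12 dBV.

-12 dBV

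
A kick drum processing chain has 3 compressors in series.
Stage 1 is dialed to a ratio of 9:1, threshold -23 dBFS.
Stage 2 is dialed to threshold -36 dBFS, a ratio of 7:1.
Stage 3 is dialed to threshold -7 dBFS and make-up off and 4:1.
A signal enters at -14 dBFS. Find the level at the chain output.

-34 dBFS

Stage 1: overshoot 9 dB → 9/9 = 1 dB → -22 dBFS.
Stage 2: -22 dBFS is 14 dB over -36 dBFS; at 7:1 that becomes 2 dB over, giving -34 dBFS.
Stage 3: -34 dBFS ≤ -7 dBFS, so stage 3 doesn't engage; output -34 dBFS.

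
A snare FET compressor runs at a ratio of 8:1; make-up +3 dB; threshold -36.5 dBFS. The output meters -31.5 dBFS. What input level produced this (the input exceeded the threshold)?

Remove make-up: -31.5 − 3 = -34.5 dBFS.
That's 2 dB above the -36.5 dBFS threshold.
Before 8:1 compression the overshoot was 2 × 8 = 16 dB, so input = -36.5 + 16 = -20.5 dBFS.

-20.5 dBFS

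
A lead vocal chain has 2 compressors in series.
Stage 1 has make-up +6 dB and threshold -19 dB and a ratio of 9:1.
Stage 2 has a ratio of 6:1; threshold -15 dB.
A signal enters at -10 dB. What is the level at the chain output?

-14.5 dB

Stage 1: -10 dB is 9 dB over -19 dB; at 9:1 that becomes 1 dB over, giving -18 dB; +6 dB make-up → -12 dB.
Stage 2: overshoot 3 dB → 3/6 = 0.5 dB → -14.5 dB.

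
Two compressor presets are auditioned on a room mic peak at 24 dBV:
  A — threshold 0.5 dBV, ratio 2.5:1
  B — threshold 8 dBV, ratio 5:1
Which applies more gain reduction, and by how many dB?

A, by 1.3 dB

A: 23.5 dB over, compressed to 9.4 dB over, so 14.1 dB of GR.
B: 16 dB over, compressed to 3.2 dB over, so 12.8 dB of GR.
Difference: 1.3 dB in favour of A.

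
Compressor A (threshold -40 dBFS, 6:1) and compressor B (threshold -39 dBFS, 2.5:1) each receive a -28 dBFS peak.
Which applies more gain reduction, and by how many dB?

A, by 3.4 dB

A: overshoot 12 dB → output overshoot 2 dB → GR 10 dB.
B: overshoot 11 dB → output overshoot 4.4 dB → GR 6.6 dB.
A reduces 3.4 dB more.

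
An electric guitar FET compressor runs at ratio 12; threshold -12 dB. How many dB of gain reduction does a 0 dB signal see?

The signal is 12 dB above threshold.
A 12:1 ratio leaves 1 dB of that excess.
So the signal is attenuated by 12 − 1 = 11 dB.

11 dB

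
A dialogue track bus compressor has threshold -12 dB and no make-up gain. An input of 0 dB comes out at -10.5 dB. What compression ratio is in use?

8:1

Input overshoot = 0 − (-12) = 12 dB; output overshoot = -10.5 − (-12) = 1.5 dB.
Ratio = 12 / 1.5 = 8.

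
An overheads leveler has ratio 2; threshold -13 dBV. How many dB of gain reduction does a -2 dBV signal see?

The signal is 11 dB above threshold.
A 2:1 ratio leaves 5.5 dB of that excess.
GR = overshoot in − overshoot out = 11 − 5.5 = 5.5 dB.

5.5 dB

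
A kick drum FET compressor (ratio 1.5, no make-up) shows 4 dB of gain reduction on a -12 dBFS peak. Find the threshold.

Let T be the threshold. Output overshoot = (input overshoot)/R, so -16 − T = (-12 − T)/1.5.
1.5·(-16 − T) = -12 − T → 0.5·T = -24 − (-12) = -12.
T = -12/0.5 = -24 dBFS.

-24 dBFS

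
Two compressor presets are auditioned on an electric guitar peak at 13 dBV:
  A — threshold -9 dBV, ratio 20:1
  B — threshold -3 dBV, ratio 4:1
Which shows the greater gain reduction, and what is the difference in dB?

A, by 8.9 dB

A: GR = 22 − 22/20 = 20.9 dB.
B: GR = 16 − 16/4 = 12 dB.
A reduces 8.9 dB more.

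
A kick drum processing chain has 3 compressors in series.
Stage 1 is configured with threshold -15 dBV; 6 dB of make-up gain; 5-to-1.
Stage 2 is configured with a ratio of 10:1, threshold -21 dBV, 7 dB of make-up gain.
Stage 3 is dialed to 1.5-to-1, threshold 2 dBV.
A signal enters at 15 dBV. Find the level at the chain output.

Stage 1: 15 dBV is 30 dB over -15 dBV; at 5:1 that becomes 6 dB over, giving -9 dBV; +6 dB make-up → -3 dBV.
Stage 2: 18 dB above -21 dBV, reduced 10:1 to 1.8 dB above → -19.2 dBV; +7 dB make-up → -12.2 dBV.
Stage 3: below threshold (-12.2 ≤ 2); passes unchanged; output -12.2 dBV.

-12.2 dBV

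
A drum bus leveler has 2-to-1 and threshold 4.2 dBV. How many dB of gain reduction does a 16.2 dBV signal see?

16.2 dBV exceeds the threshold by 12 dB.
At 2:1, output sits 12/2 = 6 dB above threshold.
Gain reduction = 12 − 6 = 6 dB.

6 dB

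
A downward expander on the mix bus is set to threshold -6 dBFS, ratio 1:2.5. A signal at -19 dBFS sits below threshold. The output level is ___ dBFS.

-38.5 dBFS

Below threshold, a 1:2.5 expander applies gain = (2.5−1)×(T − x) of attenuation.
(2.5−1) × 13 = 19.5 dB, so output = -19 − 19.5 = -38.5 dBFS.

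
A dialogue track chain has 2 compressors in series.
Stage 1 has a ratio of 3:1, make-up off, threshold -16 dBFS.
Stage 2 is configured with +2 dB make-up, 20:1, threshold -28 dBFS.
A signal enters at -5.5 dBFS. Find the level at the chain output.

-25.225 dBFS

Stage 1: -5.5 dBFS is 10.5 dB over -16 dBFS; at 3:1 that becomes 3.5 dB over, giving -12.5 dBFS.
Stage 2: 15.5 dB above -28 dBFS, reduced 20:1 to 0.775 dB above → -27.225 dBFS; +2 dB make-up → -25.225 dBFS.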